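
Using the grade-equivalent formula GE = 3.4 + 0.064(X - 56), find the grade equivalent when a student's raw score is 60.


raw - median = 60 - 56 = 4
slope * diff = 0.064 * 4 = 0.256
GE = 3.4 + 0.256
GE = 3.656

3.656


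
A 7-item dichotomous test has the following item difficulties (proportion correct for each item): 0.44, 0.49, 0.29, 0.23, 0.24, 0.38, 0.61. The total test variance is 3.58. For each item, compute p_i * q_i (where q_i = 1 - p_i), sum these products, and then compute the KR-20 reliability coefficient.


For each item, compute p_i * q_i:
  Item 1: 0.44 * 0.56 = 0.2464
  Item 2: 0.49 * 0.51 = 0.2499
  Item 3: 0.29 * 0.71 = 0.2059
  Item 4: 0.23 * 0.77 = 0.1771
  Item 5: 0.24 * 0.76 = 0.1824
  Item 6: 0.38 * 0.62 = 0.2356
  Item 7: 0.61 * 0.39 = 0.2379
Sum(p_i * q_i) = 0.2464 + 0.2499 + 0.2059 + 0.1771 + 0.1824 + 0.2356 + 0.2379 = 1.5352
KR-20 = (k/(k-1)) * (1 - Sum(p_i*q_i) / Var_total)
= (7/6) * (1 - 1.5352/3.58)
= 1.1667 * 0.5712
KR-20 = 0.6664

0.6664


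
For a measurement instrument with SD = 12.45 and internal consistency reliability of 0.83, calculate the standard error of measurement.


SEM = SD * sqrt(1 - rxx)
SEM = 12.45 * sqrt(1 - 0.83)
SEM = 12.45 * sqrt(0.17) = 12.45 * 0.412311
SEM = 5.1333

5.1333


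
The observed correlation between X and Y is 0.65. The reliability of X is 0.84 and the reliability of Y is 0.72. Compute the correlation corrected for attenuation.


r_corrected = rxy / sqrt(rxx * ryy)
= 0.65 / sqrt(0.84 * 0.72)
= 0.65 / sqrt(0.6048)
= 0.65 / 0.777689
r_corrected = 0.8358

0.8358


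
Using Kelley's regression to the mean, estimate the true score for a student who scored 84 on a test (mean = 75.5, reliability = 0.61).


T_est = rxx * X + (1 - rxx) * mean
T_est = 0.61 * 84 + 0.39 * 75.5
T_est = 51.24 + 29.445
T_est = 80.685

80.685


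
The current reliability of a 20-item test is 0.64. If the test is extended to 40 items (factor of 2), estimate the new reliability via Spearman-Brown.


r_new = (n * rxx) / (1 + (n-1) * rxx)
r_new = (2 * 0.64) / (1 + 1 * 0.64)
r_new = 1.28 / 1.64
r_new = 0.7805

0.7805


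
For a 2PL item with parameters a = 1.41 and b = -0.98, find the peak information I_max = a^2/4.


For 2PL, max info at theta = b = -0.98
I_max = a^2 / 4 = 1.41^2 / 4
= 1.9881 / 4
I_max = 0.497

0.497


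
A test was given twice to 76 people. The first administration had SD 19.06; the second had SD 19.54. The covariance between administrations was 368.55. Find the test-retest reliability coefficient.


r = cov(X,Y) / (SD_X * SD_Y)
r = 368.55 / (19.06 * 19.54)
r = 368.55 / 372.4324
r = 0.9896

0.9896


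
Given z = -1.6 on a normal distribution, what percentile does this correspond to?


CDF(z) = 0.5 * (1 + erf(z/sqrt(2)))
erf(-1.1314) = -0.8904
CDF = 0.0548
Percentile rank = 0.0548 * 100 = 5.48

5.48


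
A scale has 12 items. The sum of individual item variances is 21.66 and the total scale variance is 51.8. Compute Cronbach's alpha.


alpha = (k/(k-1)) * (1 - sum(si^2)/s_total^2)
= (12/11) * (1 - 21.66/51.8)
alpha = 0.6347

0.6347


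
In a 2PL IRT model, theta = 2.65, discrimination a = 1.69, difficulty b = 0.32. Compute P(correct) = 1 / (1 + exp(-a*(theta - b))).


a*(theta - b) = 1.69 * (2.65 - 0.32) = 3.9377
exp(-3.9377) = 0.0195
P = 1 / (1 + 0.0195)
P = 0.9809

0.9809


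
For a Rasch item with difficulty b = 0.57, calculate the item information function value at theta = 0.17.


P = 1/(1+exp(-(0.17-0.57))) = 0.4013
I = P*(1-P) = 0.4013 * 0.5987
I = 0.2403

0.2403


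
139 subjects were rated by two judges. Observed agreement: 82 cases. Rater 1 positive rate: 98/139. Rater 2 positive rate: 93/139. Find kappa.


P_o = 82/139 = 0.589928
P_e = (98*93 + 41*46) / 19321 = 0.569329
kappa = (P_o - P_e) / (1 - P_e)
kappa = (0.589928 - 0.569329) / (1 - 0.569329)
kappa = 0.0478

0.0478


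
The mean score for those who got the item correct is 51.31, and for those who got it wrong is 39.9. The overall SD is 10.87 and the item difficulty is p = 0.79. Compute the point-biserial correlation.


q = 1 - p = 0.21
rpb = ((M1 - M0) / SD) * sqrt(p * q)
rpb = ((51.31 - 39.9) / 10.87) * sqrt(0.79 * 0.21)
rpb = 0.4275

0.4275


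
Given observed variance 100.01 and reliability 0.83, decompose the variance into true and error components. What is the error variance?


var_true = rxx * var_obs = 0.83 * 100.01 = 83.0083
var_error = var_obs - var_true
var_error = 100.01 - 83.0083
var_error = 17.0017

17.0017


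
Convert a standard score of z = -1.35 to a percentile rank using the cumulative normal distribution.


CDF(z) = 0.5 * (1 + erf(z/sqrt(2)))
erf(-0.9546) = -0.823
CDF = 0.0885
Percentile rank = 0.0885 * 100 = 8.85

8.85


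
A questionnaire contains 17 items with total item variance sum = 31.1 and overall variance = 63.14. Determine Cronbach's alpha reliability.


alpha = (k/(k-1)) * (1 - sum(si^2)/s_total^2)
= (17/16) * (1 - 31.1/63.14)
alpha = 0.5392

0.5392


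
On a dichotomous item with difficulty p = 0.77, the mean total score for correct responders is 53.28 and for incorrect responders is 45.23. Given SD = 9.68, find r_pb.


q = 1 - p = 0.23
rpb = ((M1 - M0) / SD) * sqrt(p * q)
rpb = ((53.28 - 45.23) / 9.68) * sqrt(0.77 * 0.23)
rpb = 0.35

0.35


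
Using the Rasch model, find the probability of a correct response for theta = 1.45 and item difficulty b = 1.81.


theta - b = 1.45 - 1.81 = -0.36
exp(-(theta - b)) = exp(0.36) = 1.4333
P = 1 / (1 + 1.4333)
P = 0.411

0.411


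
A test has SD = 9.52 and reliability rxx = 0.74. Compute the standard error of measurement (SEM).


SEM = SD * sqrt(1 - rxx)
SEM = 9.52 * sqrt(1 - 0.74)
SEM = 9.52 * sqrt(0.26) = 9.52 * 0.509902
SEM = 4.8543

4.8543


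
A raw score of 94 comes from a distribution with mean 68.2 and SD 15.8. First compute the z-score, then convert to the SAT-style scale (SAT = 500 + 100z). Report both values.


z = (X - mean) / SD = (94 - 68.2) / 15.8
z = 25.8 / 15.8
z = 1.6329
SAT-scale = SAT = 500 + 100z
Carry z at full precision (z = 25.8 / 15.8) into the conversion:
SAT-scale = 500 + 100 * (25.8 / 15.8) = 500 + 2580 / 15.8
SAT-scale = 500 + 163.2911
SAT-scale = 663.2911

663.2911


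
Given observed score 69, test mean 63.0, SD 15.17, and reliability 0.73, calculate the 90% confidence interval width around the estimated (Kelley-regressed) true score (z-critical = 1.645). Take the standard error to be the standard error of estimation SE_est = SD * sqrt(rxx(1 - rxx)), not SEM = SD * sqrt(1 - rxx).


True score estimate = 0.73*69 + 0.27*63.0 = 67.38
SE_est = SD * sqrt(rxx * (1 - rxx)) = 15.17 * sqrt(0.73 * 0.27) = 15.17 * sqrt(0.1971) = 6.734865
CI = T_est +/- z * SE_est, so width = 2 * z * SE_est = 2 * 1.645 * 6.734865
Width = 22.1577

22.1577


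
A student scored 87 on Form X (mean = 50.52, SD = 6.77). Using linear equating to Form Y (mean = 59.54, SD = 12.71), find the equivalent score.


slope = SD_Y / SD_X = 12.71 / 6.77 ~ 1.8774
intercept = mean_Y - slope * mean_X = 59.54 - (12.71 / 6.77) * 50.52 ~ -35.3063
Y = slope * X + intercept. To avoid rounding drift from the rounded slope/intercept, evaluate the equivalent form Y = mean_Y + SD_Y * (X - mean_X) / SD_X at full precision:
Y = 59.54 + 12.71 * (87 - 50.52) / 6.77
Y = 59.54 + 12.71 * 36.48 / 6.77
Y = 59.54 + 463.6608 / 6.77
Y = 59.54 + 68.4876
Y = 128.0276

128.0276


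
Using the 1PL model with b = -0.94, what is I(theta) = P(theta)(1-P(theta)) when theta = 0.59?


P = 1/(1+exp(-(0.59--0.94))) = 0.822
I = P*(1-P) = 0.822 * 0.178
I = 0.1463

0.1463


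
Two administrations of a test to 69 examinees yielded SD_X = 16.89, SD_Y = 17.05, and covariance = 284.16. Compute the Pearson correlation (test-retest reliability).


r = cov(X,Y) / (SD_X * SD_Y)
r = 284.16 / (16.89 * 17.05)
r = 284.16 / 287.9745
r = 0.9868

0.9868


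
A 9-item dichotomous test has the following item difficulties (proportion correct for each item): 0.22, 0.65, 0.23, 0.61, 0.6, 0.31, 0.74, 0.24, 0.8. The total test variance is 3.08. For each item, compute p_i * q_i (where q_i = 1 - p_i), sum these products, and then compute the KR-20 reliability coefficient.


For each item, compute p_i * q_i:
  Item 1: 0.22 * 0.78 = 0.1716
  Item 2: 0.65 * 0.35 = 0.2275
  Item 3: 0.23 * 0.77 = 0.1771
  Item 4: 0.61 * 0.39 = 0.2379
  Item 5: 0.6 * 0.4 = 0.24
  Item 6: 0.31 * 0.69 = 0.2139
  Item 7: 0.74 * 0.26 = 0.1924
  Item 8: 0.24 * 0.76 = 0.1824
  Item 9: 0.8 * 0.2 = 0.16
Sum(p_i * q_i) = 0.1716 + 0.2275 + 0.1771 + 0.2379 + 0.24 + 0.2139 + 0.1924 + 0.1824 + 0.16 = 1.8028
KR-20 = (k/(k-1)) * (1 - Sum(p_i*q_i) / Var_total)
= (9/8) * (1 - 1.8028/3.08)
= 1.125 * 0.4147
KR-20 = 0.4665

0.4665


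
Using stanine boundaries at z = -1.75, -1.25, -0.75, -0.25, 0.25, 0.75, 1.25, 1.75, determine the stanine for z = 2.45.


Stanine boundaries: [-1.75, -1.25, -0.75, -0.25, 0.25, 0.75, 1.25, 1.75]
z = 2.45
Check each boundary:
  z >= -1.75 -> could be stanine 2
  z >= -1.25 -> could be stanine 3
  z >= -0.75 -> could be stanine 4
  z >= -0.25 -> could be stanine 5
  z >= 0.25 -> could be stanine 6
  z >= 0.75 -> could be stanine 7
  z >= 1.25 -> could be stanine 8
  z >= 1.75 -> could be stanine 9
Highest qualifying boundary gives stanine = 9

9


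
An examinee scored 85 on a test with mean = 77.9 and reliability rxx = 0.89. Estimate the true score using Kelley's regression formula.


T_est = rxx * X + (1 - rxx) * mean
T_est = 0.89 * 85 + 0.11 * 77.9
T_est = 75.65 + 8.569
T_est = 84.219

84.219


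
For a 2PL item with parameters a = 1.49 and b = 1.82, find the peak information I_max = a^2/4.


For 2PL, max info at theta = b = 1.82
I_max = a^2 / 4 = 1.49^2 / 4
= 2.2201 / 4
I_max = 0.555

0.555


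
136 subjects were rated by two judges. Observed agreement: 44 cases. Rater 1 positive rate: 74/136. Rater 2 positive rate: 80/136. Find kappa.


P_o = 44/136 = 0.323529
P_e = (74*80 + 62*56) / 18496 = 0.507785
kappa = (P_o - P_e) / (1 - P_e)
kappa = (0.323529 - 0.507785) / (1 - 0.507785)
kappa = -0.3743

-0.3743


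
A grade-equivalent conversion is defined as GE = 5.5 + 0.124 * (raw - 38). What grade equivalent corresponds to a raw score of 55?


raw - median = 55 - 38 = 17
slope * diff = 0.124 * 17 = 2.108
GE = 5.5 + 2.108
GE = 7.608

7.608


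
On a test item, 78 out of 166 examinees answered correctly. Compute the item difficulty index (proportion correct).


Item difficulty p = number correct / total examinees
p = 78 / 166
p = 0.4699

0.4699


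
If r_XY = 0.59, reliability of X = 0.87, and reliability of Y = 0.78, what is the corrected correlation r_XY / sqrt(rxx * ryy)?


r_corrected = rxy / sqrt(rxx * ryy)
= 0.59 / sqrt(0.87 * 0.78)
= 0.59 / sqrt(0.6786)
= 0.59 / 0.823772
r_corrected = 0.7162

0.7162


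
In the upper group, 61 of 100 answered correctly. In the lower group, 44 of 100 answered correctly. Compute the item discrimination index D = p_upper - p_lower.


p_upper = 61/100 = 0.61
p_lower = 44/100 = 0.44
D = 0.61 - 0.44 = 0.17

0.17


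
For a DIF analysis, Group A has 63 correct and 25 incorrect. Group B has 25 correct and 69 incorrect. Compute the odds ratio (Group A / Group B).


Odds_A = 63/25 = 2.52
Odds_B = 25/69 = 0.3623
OR = Odds_A / Odds_B = 2.52 / 0.3623
Exactly, OR = (63 * 69) / (25 * 25) = 4347 / 625
OR = 6.9552

6.9552


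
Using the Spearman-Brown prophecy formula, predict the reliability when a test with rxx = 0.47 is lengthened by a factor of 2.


r_new = (n * rxx) / (1 + (n-1) * rxx)
r_new = (2 * 0.47) / (1 + 1 * 0.47)
r_new = 0.94 / 1.47
r_new = 0.6395

0.6395


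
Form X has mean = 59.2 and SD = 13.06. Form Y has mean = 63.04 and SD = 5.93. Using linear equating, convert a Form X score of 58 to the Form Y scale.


slope = SD_Y / SD_X = 5.93 / 13.06 ~ 0.4541
intercept = mean_Y - slope * mean_X = 63.04 - (5.93 / 13.06) * 59.2 ~ 36.1598
Y = slope * X + intercept. To avoid rounding drift from the rounded slope/intercept, evaluate the equivalent form Y = mean_Y + SD_Y * (X - mean_X) / SD_X at full precision:
Y = 63.04 + 5.93 * (58 - 59.2) / 13.06
Y = 63.04 - 5.93 * 1.2 / 13.06
Y = 63.04 - 7.116 / 13.06
Y = 63.04 - 0.5449
Y = 62.4951

62.4951


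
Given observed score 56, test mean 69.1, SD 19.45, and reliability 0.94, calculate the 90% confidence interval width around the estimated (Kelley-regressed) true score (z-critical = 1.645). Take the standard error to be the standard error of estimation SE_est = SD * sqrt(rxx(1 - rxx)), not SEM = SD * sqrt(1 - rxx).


True score estimate = 0.94*56 + 0.06*69.1 = 56.786
SE_est = SD * sqrt(rxx * (1 - rxx)) = 19.45 * sqrt(0.94 * 0.06) = 19.45 * sqrt(0.0564) = 4.619119
CI = T_est +/- z * SE_est, so width = 2 * z * SE_est = 2 * 1.645 * 4.619119
Width = 15.1969

15.1969


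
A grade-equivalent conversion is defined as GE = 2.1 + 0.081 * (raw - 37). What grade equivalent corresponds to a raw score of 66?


raw - median = 66 - 37 = 29
slope * diff = 0.081 * 29 = 2.349
GE = 2.1 + 2.349
GE = 4.449

4.449


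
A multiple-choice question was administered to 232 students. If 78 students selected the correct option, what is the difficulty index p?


Item difficulty p = number correct / total examinees
p = 78 / 232
p = 0.3362

0.3362


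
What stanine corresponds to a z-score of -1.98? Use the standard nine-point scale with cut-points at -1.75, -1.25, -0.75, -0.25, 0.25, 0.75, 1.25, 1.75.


Stanine boundaries: [-1.75, -1.25, -0.75, -0.25, 0.25, 0.75, 1.25, 1.75]
z = -1.98
Check each boundary:
  z < -1.75
  z < -1.25
  z < -0.75
  z < -0.25
  z < 0.25
  z < 0.75
  z < 1.25
  z < 1.75
Highest qualifying boundary gives stanine = 1

1


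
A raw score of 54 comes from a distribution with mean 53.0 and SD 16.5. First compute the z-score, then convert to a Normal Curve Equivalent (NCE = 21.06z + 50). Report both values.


z = (X - mean) / SD = (54 - 53.0) / 16.5
z = 1.0 / 16.5
z = 0.0606
NCE = NCE = 21.06z + 50
Carry z at full precision (z = 1.0 / 16.5) into the conversion:
NCE = 21.06 * (1.0 / 16.5) + 50 = 21.06 / 16.5 + 50
NCE = 1.2764 + 50
NCE = 51.2764

51.2764


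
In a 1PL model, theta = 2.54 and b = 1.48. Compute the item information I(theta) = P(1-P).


P = 1/(1+exp(-(2.54-1.48))) = 0.7427
I = P*(1-P) = 0.7427 * 0.2573
I = 0.1911

0.1911


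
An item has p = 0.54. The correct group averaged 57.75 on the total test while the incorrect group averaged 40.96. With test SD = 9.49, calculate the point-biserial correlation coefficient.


q = 1 - p = 0.46
rpb = ((M1 - M0) / SD) * sqrt(p * q)
rpb = ((57.75 - 40.96) / 9.49) * sqrt(0.54 * 0.46)
rpb = 0.8818

0.8818


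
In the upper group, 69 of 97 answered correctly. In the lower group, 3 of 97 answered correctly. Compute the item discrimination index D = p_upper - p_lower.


p_upper = 69/97 = 0.7113
p_lower = 3/97 = 0.0309
D = 0.7113 - 0.0309 = 0.6804

0.6804


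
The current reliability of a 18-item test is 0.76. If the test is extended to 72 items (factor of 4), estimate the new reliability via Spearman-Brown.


r_new = (n * rxx) / (1 + (n-1) * rxx)
r_new = (4 * 0.76) / (1 + 3 * 0.76)
r_new = 3.04 / 3.28
r_new = 0.9268

0.9268


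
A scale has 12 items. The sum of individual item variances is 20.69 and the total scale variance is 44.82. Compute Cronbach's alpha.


alpha = (k/(k-1)) * (1 - sum(si^2)/s_total^2)
= (12/11) * (1 - 20.69/44.82)
alpha = 0.5873

0.5873


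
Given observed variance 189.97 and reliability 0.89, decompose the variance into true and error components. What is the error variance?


var_true = rxx * var_obs = 0.89 * 189.97 = 169.0733
var_error = var_obs - var_true
var_error = 189.97 - 169.0733
var_error = 20.8967

20.8967


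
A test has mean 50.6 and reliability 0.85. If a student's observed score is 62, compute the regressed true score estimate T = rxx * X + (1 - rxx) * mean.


T_est = rxx * X + (1 - rxx) * mean
T_est = 0.85 * 62 + 0.15 * 50.6
T_est = 52.7 + 7.59
T_est = 60.29

60.29


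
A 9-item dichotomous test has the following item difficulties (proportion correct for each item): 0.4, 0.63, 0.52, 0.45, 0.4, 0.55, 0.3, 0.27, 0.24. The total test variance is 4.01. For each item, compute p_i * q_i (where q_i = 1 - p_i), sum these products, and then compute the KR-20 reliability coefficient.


For each item, compute p_i * q_i:
  Item 1: 0.4 * 0.6 = 0.24
  Item 2: 0.63 * 0.37 = 0.2331
  Item 3: 0.52 * 0.48 = 0.2496
  Item 4: 0.45 * 0.55 = 0.2475
  Item 5: 0.4 * 0.6 = 0.24
  Item 6: 0.55 * 0.45 = 0.2475
  Item 7: 0.3 * 0.7 = 0.21
  Item 8: 0.27 * 0.73 = 0.1971
  Item 9: 0.24 * 0.76 = 0.1824
Sum(p_i * q_i) = 0.24 + 0.2331 + 0.2496 + 0.2475 + 0.24 + 0.2475 + 0.21 + 0.1971 + 0.1824 = 2.0472
KR-20 = (k/(k-1)) * (1 - Sum(p_i*q_i) / Var_total)
= (9/8) * (1 - 2.0472/4.01)
= 1.125 * 0.4895
KR-20 = 0.5507

0.5507


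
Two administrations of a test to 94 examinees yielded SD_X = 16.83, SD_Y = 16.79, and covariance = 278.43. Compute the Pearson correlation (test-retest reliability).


r = cov(X,Y) / (SD_X * SD_Y)
r = 278.43 / (16.83 * 16.79)
r = 278.43 / 282.5757
r = 0.9853

0.9853


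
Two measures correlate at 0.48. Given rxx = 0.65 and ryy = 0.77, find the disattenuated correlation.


r_corrected = rxy / sqrt(rxx * ryy)
= 0.48 / sqrt(0.65 * 0.77)
= 0.48 / sqrt(0.5005)
= 0.48 / 0.70746
r_corrected = 0.6785

0.6785


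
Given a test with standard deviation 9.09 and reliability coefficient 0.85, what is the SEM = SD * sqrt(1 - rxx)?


SEM = SD * sqrt(1 - rxx)
SEM = 9.09 * sqrt(1 - 0.85)
SEM = 9.09 * sqrt(0.15) = 9.09 * 0.387298
SEM = 3.5205

3.5205


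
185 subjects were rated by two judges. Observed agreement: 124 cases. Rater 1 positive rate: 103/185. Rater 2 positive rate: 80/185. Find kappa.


P_o = 124/185 = 0.67027
P_e = (103*80 + 82*105) / 34225 = 0.49233
kappa = (P_o - P_e) / (1 - P_e)
kappa = (0.67027 - 0.49233) / (1 - 0.49233)
kappa = 0.3505

0.3505


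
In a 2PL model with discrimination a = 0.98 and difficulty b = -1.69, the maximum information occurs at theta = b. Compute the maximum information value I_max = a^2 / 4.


For 2PL, max info at theta = b = -1.69
I_max = a^2 / 4 = 0.98^2 / 4
= 0.9604 / 4
I_max = 0.2401

0.2401


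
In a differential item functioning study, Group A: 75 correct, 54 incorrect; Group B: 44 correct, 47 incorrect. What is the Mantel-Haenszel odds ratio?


Odds_A = 75/54 = 1.3889
Odds_B = 44/47 = 0.9362
OR = Odds_A / Odds_B = 1.3889 / 0.9362
Exactly, OR = (75 * 47) / (54 * 44) = 3525 / 2376
OR = 1.4836

1.4836


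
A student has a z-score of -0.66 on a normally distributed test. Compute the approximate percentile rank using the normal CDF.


CDF(z) = 0.5 * (1 + erf(z/sqrt(2)))
erf(-0.4667) = -0.4907
CDF = 0.2546
Percentile rank = 0.2546 * 100 = 25.46

25.46


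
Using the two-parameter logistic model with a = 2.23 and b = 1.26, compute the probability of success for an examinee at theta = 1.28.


a*(theta - b) = 2.23 * (1.28 - 1.26) = 0.0446
exp(-0.0446) = 0.9564
P = 1 / (1 + 0.9564)
P = 0.5111

0.5111


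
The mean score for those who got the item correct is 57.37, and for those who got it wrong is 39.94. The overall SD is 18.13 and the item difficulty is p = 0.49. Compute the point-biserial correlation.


q = 1 - p = 0.51
rpb = ((M1 - M0) / SD) * sqrt(p * q)
rpb = ((57.37 - 39.94) / 18.13) * sqrt(0.49 * 0.51)
rpb = 0.4806

0.4806


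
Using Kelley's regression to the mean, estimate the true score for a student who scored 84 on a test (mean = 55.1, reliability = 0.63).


T_est = rxx * X + (1 - rxx) * mean
T_est = 0.63 * 84 + 0.37 * 55.1
T_est = 52.92 + 20.387
T_est = 73.307

73.307


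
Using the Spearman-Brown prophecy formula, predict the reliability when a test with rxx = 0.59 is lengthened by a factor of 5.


r_new = (n * rxx) / (1 + (n-1) * rxx)
r_new = (5 * 0.59) / (1 + 4 * 0.59)
r_new = 2.95 / 3.36
r_new = 0.878

0.878


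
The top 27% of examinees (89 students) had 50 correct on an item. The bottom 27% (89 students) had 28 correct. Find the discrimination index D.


p_upper = 50/89 = 0.5618
p_lower = 28/89 = 0.3146
D = 0.5618 - 0.3146 = 0.2472

0.2472


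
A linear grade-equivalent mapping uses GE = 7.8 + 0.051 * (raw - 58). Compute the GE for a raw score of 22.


raw - median = 22 - 58 = -36
slope * diff = 0.051 * -36 = -1.836
GE = 7.8 + -1.836
GE = 5.964

5.964


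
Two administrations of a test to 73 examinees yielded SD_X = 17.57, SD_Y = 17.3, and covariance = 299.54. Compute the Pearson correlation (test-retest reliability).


r = cov(X,Y) / (SD_X * SD_Y)
r = 299.54 / (17.57 * 17.3)
r = 299.54 / 303.961
r = 0.9855

0.9855


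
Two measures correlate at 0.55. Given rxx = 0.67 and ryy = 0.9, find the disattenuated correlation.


r_corrected = rxy / sqrt(rxx * ryy)
= 0.55 / sqrt(0.67 * 0.9)
= 0.55 / sqrt(0.603)
= 0.55 / 0.776531
r_corrected = 0.7083

0.7083


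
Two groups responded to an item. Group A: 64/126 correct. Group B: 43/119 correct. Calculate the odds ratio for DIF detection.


Odds_A = 64/62 = 1.0323
Odds_B = 43/76 = 0.5658
OR = Odds_A / Odds_B = 1.0323 / 0.5658
Exactly, OR = (64 * 76) / (62 * 43) = 4864 / 2666
OR = 1.8245

1.8245


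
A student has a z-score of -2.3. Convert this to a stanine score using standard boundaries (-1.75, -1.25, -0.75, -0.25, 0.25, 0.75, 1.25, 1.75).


Stanine boundaries: [-1.75, -1.25, -0.75, -0.25, 0.25, 0.75, 1.25, 1.75]
z = -2.3
Check each boundary:
  z < -1.75
  z < -1.25
  z < -0.75
  z < -0.25
  z < 0.25
  z < 0.75
  z < 1.25
  z < 1.75
Highest qualifying boundary gives stanine = 1

1


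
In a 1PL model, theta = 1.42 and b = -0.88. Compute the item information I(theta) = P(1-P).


P = 1/(1+exp(-(1.42--0.88))) = 0.9089
I = P*(1-P) = 0.9089 * 0.0911
I = 0.0828

0.0828


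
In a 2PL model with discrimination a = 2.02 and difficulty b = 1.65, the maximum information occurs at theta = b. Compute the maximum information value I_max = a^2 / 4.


For 2PL, max info at theta = b = 1.65
I_max = a^2 / 4 = 2.02^2 / 4
= 4.0804 / 4
I_max = 1.0201

1.0201


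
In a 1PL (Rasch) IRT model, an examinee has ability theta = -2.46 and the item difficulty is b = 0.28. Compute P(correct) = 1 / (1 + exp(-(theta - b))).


theta - b = -2.46 - 0.28 = -2.74
exp(-(theta - b)) = exp(2.74) = 15.487
P = 1 / (1 + 15.487)
P = 0.0607

0.0607


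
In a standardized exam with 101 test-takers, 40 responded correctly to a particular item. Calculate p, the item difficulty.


Item difficulty p = number correct / total examinees
p = 40 / 101
p = 0.396

0.396


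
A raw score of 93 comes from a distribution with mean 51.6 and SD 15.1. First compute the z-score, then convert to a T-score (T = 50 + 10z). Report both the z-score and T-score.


z = (X - mean) / SD = (93 - 51.6) / 15.1
z = 41.4 / 15.1
z = 2.7417
T-score = T = 50 + 10z
Carry z at full precision (z = 41.4 / 15.1) into the conversion:
T-score = 50 + 10 * (41.4 / 15.1) = 50 + 414 / 15.1
T-score = 50 + 27.4172
T-score = 77.4172

77.4172


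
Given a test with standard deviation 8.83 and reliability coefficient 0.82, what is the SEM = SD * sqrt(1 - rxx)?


SEM = SD * sqrt(1 - rxx)
SEM = 8.83 * sqrt(1 - 0.82)
SEM = 8.83 * sqrt(0.18) = 8.83 * 0.424264
SEM = 3.7463

3.7463


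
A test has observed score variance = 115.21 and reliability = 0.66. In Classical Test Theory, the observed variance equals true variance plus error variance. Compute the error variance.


var_true = rxx * var_obs = 0.66 * 115.21 = 76.0386
var_error = var_obs - var_true
var_error = 115.21 - 76.0386
var_error = 39.1714

39.1714


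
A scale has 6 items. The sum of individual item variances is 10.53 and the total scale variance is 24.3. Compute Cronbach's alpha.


alpha = (k/(k-1)) * (1 - sum(si^2)/s_total^2)
= (6/5) * (1 - 10.53/24.3)
alpha = 0.68

0.68


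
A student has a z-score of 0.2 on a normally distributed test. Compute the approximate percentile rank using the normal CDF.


CDF(z) = 0.5 * (1 + erf(z/sqrt(2)))
erf(0.1414) = 0.1585
CDF = 0.5793
Percentile rank = 0.5793 * 100 = 57.93

57.93


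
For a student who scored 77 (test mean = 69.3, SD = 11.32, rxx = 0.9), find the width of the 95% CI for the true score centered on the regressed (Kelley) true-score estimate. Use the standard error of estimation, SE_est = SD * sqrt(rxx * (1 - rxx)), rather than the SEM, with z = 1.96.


True score estimate = 0.9*77 + 0.1*69.3 = 76.23
SE_est = SD * sqrt(rxx * (1 - rxx)) = 11.32 * sqrt(0.9 * 0.1) = 11.32 * sqrt(0.09) = 3.396
CI = T_est +/- z * SE_est, so width = 2 * z * SE_est = 2 * 1.96 * 3.396
Width = 13.3123

13.3123


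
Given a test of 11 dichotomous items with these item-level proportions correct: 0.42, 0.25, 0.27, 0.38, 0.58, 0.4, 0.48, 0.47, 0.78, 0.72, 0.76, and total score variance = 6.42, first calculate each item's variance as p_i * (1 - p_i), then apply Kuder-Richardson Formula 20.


For each item, compute p_i * q_i:
  Item 1: 0.42 * 0.58 = 0.2436
  Item 2: 0.25 * 0.75 = 0.1875
  Item 3: 0.27 * 0.73 = 0.1971
  Item 4: 0.38 * 0.62 = 0.2356
  Item 5: 0.58 * 0.42 = 0.2436
  Item 6: 0.4 * 0.6 = 0.24
  Item 7: 0.48 * 0.52 = 0.2496
  Item 8: 0.47 * 0.53 = 0.2491
  Item 9: 0.78 * 0.22 = 0.1716
  Item 10: 0.72 * 0.28 = 0.2016
  Item 11: 0.76 * 0.24 = 0.1824
Sum(p_i * q_i) = 0.2436 + 0.1875 + 0.1971 + 0.2356 + 0.2436 + 0.24 + 0.2496 + 0.2491 + 0.1716 + 0.2016 + 0.1824 = 2.4017
KR-20 = (k/(k-1)) * (1 - Sum(p_i*q_i) / Var_total)
= (11/10) * (1 - 2.4017/6.42)
= 1.1 * 0.6259
KR-20 = 0.6885

0.6885


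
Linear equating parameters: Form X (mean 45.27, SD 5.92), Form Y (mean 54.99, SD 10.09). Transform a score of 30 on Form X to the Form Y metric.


slope = SD_Y / SD_X = 10.09 / 5.92 ~ 1.7044
intercept = mean_Y - slope * mean_X = 54.99 - (10.09 / 5.92) * 45.27 ~ -22.1678
Y = slope * X + intercept. To avoid rounding drift from the rounded slope/intercept, evaluate the equivalent form Y = mean_Y + SD_Y * (X - mean_X) / SD_X at full precision:
Y = 54.99 + 10.09 * (30 - 45.27) / 5.92
Y = 54.99 - 10.09 * 15.27 / 5.92
Y = 54.99 - 154.0743 / 5.92
Y = 54.99 - 26.0261
Y = 28.9639

28.9639


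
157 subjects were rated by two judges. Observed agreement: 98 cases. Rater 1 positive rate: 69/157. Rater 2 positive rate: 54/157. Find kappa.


P_o = 98/157 = 0.624204
P_e = (69*54 + 88*103) / 24649 = 0.518885
kappa = (P_o - P_e) / (1 - P_e)
kappa = (0.624204 - 0.518885) / (1 - 0.518885)
kappa = 0.2189

0.2189


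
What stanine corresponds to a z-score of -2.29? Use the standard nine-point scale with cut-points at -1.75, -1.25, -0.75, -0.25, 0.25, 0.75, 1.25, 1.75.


Stanine boundaries: [-1.75, -1.25, -0.75, -0.25, 0.25, 0.75, 1.25, 1.75]
z = -2.29
Check each boundary:
  z < -1.75
  z < -1.25
  z < -0.75
  z < -0.25
  z < 0.25
  z < 0.75
  z < 1.25
  z < 1.75
Highest qualifying boundary gives stanine = 1

1


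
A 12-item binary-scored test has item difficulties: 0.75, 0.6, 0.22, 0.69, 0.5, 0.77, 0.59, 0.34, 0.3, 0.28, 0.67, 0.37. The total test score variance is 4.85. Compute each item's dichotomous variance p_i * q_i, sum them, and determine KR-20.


For each item, compute p_i * q_i:
  Item 1: 0.75 * 0.25 = 0.1875
  Item 2: 0.6 * 0.4 = 0.24
  Item 3: 0.22 * 0.78 = 0.1716
  Item 4: 0.69 * 0.31 = 0.2139
  Item 5: 0.5 * 0.5 = 0.25
  Item 6: 0.77 * 0.23 = 0.1771
  Item 7: 0.59 * 0.41 = 0.2419
  Item 8: 0.34 * 0.66 = 0.2244
  Item 9: 0.3 * 0.7 = 0.21
  Item 10: 0.28 * 0.72 = 0.2016
  Item 11: 0.67 * 0.33 = 0.2211
  Item 12: 0.37 * 0.63 = 0.2331
Sum(p_i * q_i) = 0.1875 + 0.24 + 0.1716 + 0.2139 + 0.25 + 0.1771 + 0.2419 + 0.2244 + 0.21 + 0.2016 + 0.2211 + 0.2331 = 2.5722
KR-20 = (k/(k-1)) * (1 - Sum(p_i*q_i) / Var_total)
= (12/11) * (1 - 2.5722/4.85)
= 1.0909 * 0.4696
KR-20 = 0.5123

0.5123


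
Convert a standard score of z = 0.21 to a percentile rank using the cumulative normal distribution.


CDF(z) = 0.5 * (1 + erf(z/sqrt(2)))
erf(0.1485) = 0.1663
CDF = 0.5832
Percentile rank = 0.5832 * 100 = 58.32

58.32


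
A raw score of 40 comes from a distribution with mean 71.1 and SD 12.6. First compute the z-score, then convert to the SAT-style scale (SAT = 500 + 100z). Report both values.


z = (X - mean) / SD = (40 - 71.1) / 12.6
z = -31.1 / 12.6
z = -2.4683
SAT-scale = SAT = 500 + 100z
Carry z at full precision (z = -31.1 / 12.6) into the conversion:
SAT-scale = 500 + 100 * (-31.1 / 12.6) = 500 + -3110 / 12.6
SAT-scale = 500 + -246.8254
SAT-scale = 253.1746

253.1746


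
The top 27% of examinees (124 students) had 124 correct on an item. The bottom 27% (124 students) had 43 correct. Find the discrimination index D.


p_upper = 124/124 = 1.0
p_lower = 43/124 = 0.3468
D = 1.0 - 0.3468 = 0.6532

0.6532


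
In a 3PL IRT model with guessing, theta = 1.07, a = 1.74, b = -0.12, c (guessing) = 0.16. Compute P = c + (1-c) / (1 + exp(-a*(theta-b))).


logit = 1.74*(1.07 - -0.12) = 2.0706
P* = 1/(1 + exp(-2.0706)) = 0.888
P = 0.16 + (1 - 0.16) * 0.888
P = 0.9059

0.9059


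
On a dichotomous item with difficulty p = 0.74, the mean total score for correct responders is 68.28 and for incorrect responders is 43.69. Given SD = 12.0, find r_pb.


q = 1 - p = 0.26
rpb = ((M1 - M0) / SD) * sqrt(p * q)
rpb = ((68.28 - 43.69) / 12.0) * sqrt(0.74 * 0.26)
rpb = 0.8988

0.8988


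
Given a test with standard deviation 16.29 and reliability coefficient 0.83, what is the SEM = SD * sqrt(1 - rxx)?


SEM = SD * sqrt(1 - rxx)
SEM = 16.29 * sqrt(1 - 0.83)
SEM = 16.29 * sqrt(0.17) = 16.29 * 0.412311
SEM = 6.7165

6.7165


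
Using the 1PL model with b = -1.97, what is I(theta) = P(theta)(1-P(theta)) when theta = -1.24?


P = 1/(1+exp(-(-1.24--1.97))) = 0.6748
I = P*(1-P) = 0.6748 * 0.3252
I = 0.2194

0.2194


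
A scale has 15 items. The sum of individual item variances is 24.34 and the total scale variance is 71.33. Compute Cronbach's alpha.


alpha = (k/(k-1)) * (1 - sum(si^2)/s_total^2)
= (15/14) * (1 - 24.34/71.33)
alpha = 0.7058

0.7058


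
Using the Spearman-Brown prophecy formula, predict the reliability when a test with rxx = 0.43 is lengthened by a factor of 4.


r_new = (n * rxx) / (1 + (n-1) * rxx)
r_new = (4 * 0.43) / (1 + 3 * 0.43)
r_new = 1.72 / 2.29
r_new = 0.7511

0.7511


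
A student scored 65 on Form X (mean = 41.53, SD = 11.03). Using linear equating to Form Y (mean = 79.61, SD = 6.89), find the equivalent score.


slope = SD_Y / SD_X = 6.89 / 11.03 ~ 0.6247
intercept = mean_Y - slope * mean_X = 79.61 - (6.89 / 11.03) * 41.53 ~ 53.6679
Y = slope * X + intercept. To avoid rounding drift from the rounded slope/intercept, evaluate the equivalent form Y = mean_Y + SD_Y * (X - mean_X) / SD_X at full precision:
Y = 79.61 + 6.89 * (65 - 41.53) / 11.03
Y = 79.61 + 6.89 * 23.47 / 11.03
Y = 79.61 + 161.7083 / 11.03
Y = 79.61 + 14.6608
Y = 94.2708

94.2708


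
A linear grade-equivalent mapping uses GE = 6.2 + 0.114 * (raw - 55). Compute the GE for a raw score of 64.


raw - median = 64 - 55 = 9
slope * diff = 0.114 * 9 = 1.026
GE = 6.2 + 1.026
GE = 7.226

7.226


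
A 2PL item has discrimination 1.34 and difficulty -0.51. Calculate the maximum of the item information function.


For 2PL, max info at theta = b = -0.51
I_max = a^2 / 4 = 1.34^2 / 4
= 1.7956 / 4
I_max = 0.4489

0.4489


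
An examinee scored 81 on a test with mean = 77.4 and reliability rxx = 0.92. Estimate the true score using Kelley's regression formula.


T_est = rxx * X + (1 - rxx) * mean
T_est = 0.92 * 81 + 0.08 * 77.4
T_est = 74.52 + 6.192
T_est = 80.712

80.712


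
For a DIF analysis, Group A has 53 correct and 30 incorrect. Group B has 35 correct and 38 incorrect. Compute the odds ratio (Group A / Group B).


Odds_A = 53/30 = 1.7667
Odds_B = 35/38 = 0.9211
OR = Odds_A / Odds_B = 1.7667 / 0.9211
Exactly, OR = (53 * 38) / (30 * 35) = 2014 / 1050
OR = 1.9181

1.9181


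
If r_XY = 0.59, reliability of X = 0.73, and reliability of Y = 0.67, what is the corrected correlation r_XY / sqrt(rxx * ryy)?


r_corrected = rxy / sqrt(rxx * ryy)
= 0.59 / sqrt(0.73 * 0.67)
= 0.59 / sqrt(0.4891)
= 0.59 / 0.699357
r_corrected = 0.8436

0.8436


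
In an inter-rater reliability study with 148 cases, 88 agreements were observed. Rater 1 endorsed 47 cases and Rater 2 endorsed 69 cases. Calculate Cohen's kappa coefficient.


P_o = 88/148 = 0.594595
P_e = (47*69 + 101*79) / 21904 = 0.512327
kappa = (P_o - P_e) / (1 - P_e)
kappa = (0.594595 - 0.512327) / (1 - 0.512327)
kappa = 0.1687

0.1687


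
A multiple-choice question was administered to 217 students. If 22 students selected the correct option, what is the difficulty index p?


Item difficulty p = number correct / total examinees
p = 22 / 217
p = 0.1014

0.1014


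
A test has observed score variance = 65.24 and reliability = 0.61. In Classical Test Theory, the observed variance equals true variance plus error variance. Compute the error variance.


var_true = rxx * var_obs = 0.61 * 65.24 = 39.7964
var_error = var_obs - var_true
var_error = 65.24 - 39.7964
var_error = 25.4436

25.4436


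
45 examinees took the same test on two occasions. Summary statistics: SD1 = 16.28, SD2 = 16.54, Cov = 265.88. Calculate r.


r = cov(X,Y) / (SD_X * SD_Y)
r = 265.88 / (16.28 * 16.54)
r = 265.88 / 269.2712
r = 0.9874

0.9874


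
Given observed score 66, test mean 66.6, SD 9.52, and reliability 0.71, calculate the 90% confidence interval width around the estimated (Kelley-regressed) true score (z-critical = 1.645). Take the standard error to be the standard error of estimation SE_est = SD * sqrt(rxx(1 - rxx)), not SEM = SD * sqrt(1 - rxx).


True score estimate = 0.71*66 + 0.29*66.6 = 66.174
SE_est = SD * sqrt(rxx * (1 - rxx)) = 9.52 * sqrt(0.71 * 0.29) = 9.52 * sqrt(0.2059) = 4.319815
CI = T_est +/- z * SE_est, so width = 2 * z * SE_est = 2 * 1.645 * 4.319815
Width = 14.2122

14.2122


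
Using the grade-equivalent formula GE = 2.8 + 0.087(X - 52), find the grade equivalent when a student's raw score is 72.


raw - median = 72 - 52 = 20
slope * diff = 0.087 * 20 = 1.74
GE = 2.8 + 1.74
GE = 4.54

4.54


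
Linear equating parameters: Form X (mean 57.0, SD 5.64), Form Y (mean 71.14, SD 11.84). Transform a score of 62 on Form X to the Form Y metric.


slope = SD_Y / SD_X = 11.84 / 5.64 ~ 2.0993
intercept = mean_Y - slope * mean_X = 71.14 - (11.84 / 5.64) * 57.0 ~ -48.5196
Y = slope * X + intercept. To avoid rounding drift from the rounded slope/intercept, evaluate the equivalent form Y = mean_Y + SD_Y * (X - mean_X) / SD_X at full precision:
Y = 71.14 + 11.84 * (62 - 57.0) / 5.64
Y = 71.14 + 11.84 * 5.0 / 5.64
Y = 71.14 + 59.2 / 5.64
Y = 71.14 + 10.4965
Y = 81.6365

81.6365


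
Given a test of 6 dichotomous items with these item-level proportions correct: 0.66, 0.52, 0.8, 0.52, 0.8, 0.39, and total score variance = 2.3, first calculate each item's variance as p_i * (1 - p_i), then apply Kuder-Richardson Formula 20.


For each item, compute p_i * q_i:
  Item 1: 0.66 * 0.34 = 0.2244
  Item 2: 0.52 * 0.48 = 0.2496
  Item 3: 0.8 * 0.2 = 0.16
  Item 4: 0.52 * 0.48 = 0.2496
  Item 5: 0.8 * 0.2 = 0.16
  Item 6: 0.39 * 0.61 = 0.2379
Sum(p_i * q_i) = 0.2244 + 0.2496 + 0.16 + 0.2496 + 0.16 + 0.2379 = 1.2815
KR-20 = (k/(k-1)) * (1 - Sum(p_i*q_i) / Var_total)
= (6/5) * (1 - 1.2815/2.3)
= 1.2 * 0.4428
KR-20 = 0.5314

0.5314


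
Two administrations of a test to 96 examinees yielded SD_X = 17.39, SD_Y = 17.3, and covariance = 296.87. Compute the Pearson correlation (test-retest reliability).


r = cov(X,Y) / (SD_X * SD_Y)
r = 296.87 / (17.39 * 17.3)
r = 296.87 / 300.847
r = 0.9868

0.9868


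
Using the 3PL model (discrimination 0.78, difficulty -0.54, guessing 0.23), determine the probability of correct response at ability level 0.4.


logit = 0.78*(0.4 - -0.54) = 0.7332
P* = 1/(1 + exp(-0.7332)) = 0.6755
P = 0.23 + (1 - 0.23) * 0.6755
P = 0.7501

0.7501


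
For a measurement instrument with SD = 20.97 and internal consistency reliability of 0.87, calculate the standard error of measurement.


SEM = SD * sqrt(1 - rxx)
SEM = 20.97 * sqrt(1 - 0.87)
SEM = 20.97 * sqrt(0.13) = 20.97 * 0.360555
SEM = 7.5608

7.5608


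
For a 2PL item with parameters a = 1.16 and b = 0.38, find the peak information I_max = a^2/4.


For 2PL, max info at theta = b = 0.38
I_max = a^2 / 4 = 1.16^2 / 4
= 1.3456 / 4
I_max = 0.3364

0.3364


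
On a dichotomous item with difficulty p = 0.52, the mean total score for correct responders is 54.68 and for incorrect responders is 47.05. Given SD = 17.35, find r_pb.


q = 1 - p = 0.48
rpb = ((M1 - M0) / SD) * sqrt(p * q)
rpb = ((54.68 - 47.05) / 17.35) * sqrt(0.52 * 0.48)
rpb = 0.2197

0.2197


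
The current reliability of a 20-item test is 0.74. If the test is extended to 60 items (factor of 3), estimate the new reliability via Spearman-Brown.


r_new = (n * rxx) / (1 + (n-1) * rxx)
r_new = (3 * 0.74) / (1 + 2 * 0.74)
r_new = 2.22 / 2.48
r_new = 0.8952

0.8952


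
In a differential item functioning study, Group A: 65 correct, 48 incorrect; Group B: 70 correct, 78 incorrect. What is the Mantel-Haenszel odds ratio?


Odds_A = 65/48 = 1.3542
Odds_B = 70/78 = 0.8974
OR = Odds_A / Odds_B = 1.3542 / 0.8974
Exactly, OR = (65 * 78) / (48 * 70) = 5070 / 3360
OR = 1.5089

1.5089


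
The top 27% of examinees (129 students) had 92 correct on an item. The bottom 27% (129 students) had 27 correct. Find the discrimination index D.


p_upper = 92/129 = 0.7132
p_lower = 27/129 = 0.2093
D = 0.7132 - 0.2093 = 0.5039

0.5039


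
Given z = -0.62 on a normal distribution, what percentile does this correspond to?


CDF(z) = 0.5 * (1 + erf(z/sqrt(2)))
erf(-0.4384) = -0.4647
CDF = 0.2676
Percentile rank = 0.2676 * 100 = 26.76

26.76


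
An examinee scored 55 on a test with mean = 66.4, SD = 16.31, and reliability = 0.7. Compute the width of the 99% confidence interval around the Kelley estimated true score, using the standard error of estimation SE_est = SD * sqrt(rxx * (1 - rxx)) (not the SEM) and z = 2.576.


True score estimate = 0.7*55 + 0.3*66.4 = 58.42
SE_est = SD * sqrt(rxx * (1 - rxx)) = 16.31 * sqrt(0.7 * 0.3) = 16.31 * sqrt(0.21) = 7.474181
CI = T_est +/- z * SE_est, so width = 2 * z * SE_est = 2 * 2.576 * 7.474181
Width = 38.507

38.507


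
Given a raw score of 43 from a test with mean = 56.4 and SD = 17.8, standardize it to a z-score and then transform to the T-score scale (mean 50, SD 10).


z = (X - mean) / SD = (43 - 56.4) / 17.8
z = -13.4 / 17.8
z = -0.7528
T-score = T = 50 + 10z
Carry z at full precision (z = -13.4 / 17.8) into the conversion:
T-score = 50 + 10 * (-13.4 / 17.8) = 50 + -134 / 17.8
T-score = 50 + -7.5281
T-score = 42.4719

42.4719


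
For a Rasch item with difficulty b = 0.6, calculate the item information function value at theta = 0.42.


P = 1/(1+exp(-(0.42-0.6))) = 0.4551
I = P*(1-P) = 0.4551 * 0.5449
I = 0.248

0.248


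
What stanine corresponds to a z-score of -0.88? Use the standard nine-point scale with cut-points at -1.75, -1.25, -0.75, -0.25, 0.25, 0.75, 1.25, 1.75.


Stanine boundaries: [-1.75, -1.25, -0.75, -0.25, 0.25, 0.75, 1.25, 1.75]
z = -0.88
Check each boundary:
  z >= -1.75 -> could be stanine 2
  z >= -1.25 -> could be stanine 3
  z < -0.75
  z < -0.25
  z < 0.25
  z < 0.75
  z < 1.25
  z < 1.75
Highest qualifying boundary gives stanine = 3

3


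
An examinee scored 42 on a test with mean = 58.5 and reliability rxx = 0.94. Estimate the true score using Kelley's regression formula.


T_est = rxx * X + (1 - rxx) * mean
T_est = 0.94 * 42 + 0.06 * 58.5
T_est = 39.48 + 3.51
T_est = 42.99

42.99


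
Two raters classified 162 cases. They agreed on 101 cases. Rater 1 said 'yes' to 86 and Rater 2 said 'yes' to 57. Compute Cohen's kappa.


P_o = 101/162 = 0.623457
P_e = (86*57 + 76*105) / 26244 = 0.490855
kappa = (P_o - P_e) / (1 - P_e)
kappa = (0.623457 - 0.490855) / (1 - 0.490855)
kappa = 0.2604

0.2604


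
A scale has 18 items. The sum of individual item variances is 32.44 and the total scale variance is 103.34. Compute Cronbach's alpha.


alpha = (k/(k-1)) * (1 - sum(si^2)/s_total^2)
= (18/17) * (1 - 32.44/103.34)
alpha = 0.7264

0.7264
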